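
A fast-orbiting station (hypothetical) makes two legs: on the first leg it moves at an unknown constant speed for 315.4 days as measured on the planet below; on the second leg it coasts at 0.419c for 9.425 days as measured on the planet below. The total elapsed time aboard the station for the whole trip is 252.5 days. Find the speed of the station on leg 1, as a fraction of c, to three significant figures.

Leg 1: speed unknown; τ_1 = 315.4/γ_1.
Leg 2: γ = 1/√(1 − 0.419²) = 1/√0.8244 = 1.101; τ_2 = 9.425/1.101 = 8.558 days.
Total proper time: τ_1 + 8.558 = 252.5, so τ_1 = 252.5 − 8.558 = 243.9 days.
γ_1 = 315.4/243.9 = 1.293; β = √(1 − 1/γ²) = √0.4018.

β = 0.634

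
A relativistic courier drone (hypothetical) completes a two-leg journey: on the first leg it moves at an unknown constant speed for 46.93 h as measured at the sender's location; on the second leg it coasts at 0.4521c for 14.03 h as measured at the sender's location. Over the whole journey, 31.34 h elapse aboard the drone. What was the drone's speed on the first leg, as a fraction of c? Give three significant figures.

Leg 1: speed unknown; τ_1 = 46.93/γ_1.
Leg 2: γ = 1/√(1 − 0.4521²) = 1/√0.7956 = 1.121; τ_2 = 14.03/1.121 = 12.51 h.
Total proper time: τ_1 + 12.51 = 31.34, so τ_1 = 31.34 − 12.51 = 18.83 h.
γ_1 = 46.93/18.83 = 2.493; β = √(1 − 1/γ²) = √0.8391.

β = 0.916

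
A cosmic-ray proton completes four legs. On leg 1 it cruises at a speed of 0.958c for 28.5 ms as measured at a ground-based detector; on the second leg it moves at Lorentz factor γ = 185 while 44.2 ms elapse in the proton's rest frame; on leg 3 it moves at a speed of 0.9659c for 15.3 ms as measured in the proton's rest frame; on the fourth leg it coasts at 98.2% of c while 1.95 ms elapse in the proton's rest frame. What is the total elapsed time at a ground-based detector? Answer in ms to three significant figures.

Leg 1: 28.5 ms is already measured at a ground-based detector.
Leg 2: γ = 185; Δt_2 = 185.0 × 44.2 = 8177 ms.
Leg 3: γ = 1/√(1 − 0.9659²) = 1/√0.06704 = 3.862; Δt_3 = 3.862 × 15.3 = 59.09 ms.
Leg 4: β = 0.982; γ = 1/√(1 − 0.982²) = 1/√0.03568 = 5.294; Δt_4 = 5.294 × 1.95 = 10.32 ms.
Total: 28.50 + 8177 + 59.09 + 10.32 ms.

Δt = 8270 ms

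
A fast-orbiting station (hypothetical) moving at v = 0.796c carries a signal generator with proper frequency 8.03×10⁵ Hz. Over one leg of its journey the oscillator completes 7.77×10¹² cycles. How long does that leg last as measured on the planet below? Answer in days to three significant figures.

γ = 1/√(1 − 0.796²) = 1/√0.3664 = 1.652
Proper time for N cycles: τ = N/f = 7.77×10¹²/(8.03×10⁵) = 9.676×10⁶ s = 112.0 days.
Lab-frame duration Δt = γτ = 1.652 × 112.0 = 185.0 days.

Δt = 185 days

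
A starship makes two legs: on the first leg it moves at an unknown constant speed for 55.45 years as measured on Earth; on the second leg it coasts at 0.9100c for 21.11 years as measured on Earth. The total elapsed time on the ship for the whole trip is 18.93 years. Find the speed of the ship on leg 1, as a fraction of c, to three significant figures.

Leg 1: speed unknown; τ_1 = 55.45/γ_1.
Leg 2: γ = 1/√(1 − 0.9100²) = 1/√0.1719 = 2.412; τ_2 = 21.11/2.412 = 8.752 years.
Total proper time: τ_1 + 8.752 = 18.93, so τ_1 = 18.93 − 8.752 = 10.18 years.
γ_1 = 55.45/10.18 = 5.448; β = √(1 − 1/γ²) = √0.9663.

β = 0.983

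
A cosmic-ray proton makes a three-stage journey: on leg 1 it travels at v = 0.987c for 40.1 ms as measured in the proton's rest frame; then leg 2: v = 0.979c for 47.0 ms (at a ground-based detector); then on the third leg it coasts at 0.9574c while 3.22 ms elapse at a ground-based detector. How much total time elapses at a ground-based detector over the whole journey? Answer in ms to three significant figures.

Leg 1: γ = 1/√(1 − 0.987²) = 1/√0.02583 = 6.222; Δt_1 = 6.222 × 40.1 = 249.5 ms.
Leg 2: 47.0 ms is already measured at a ground-based detector.
Leg 3: 3.22 ms is already measured at a ground-based detector.
Total: 249.5 + 47.00 + 3.220 ms.

Δt = 300 ms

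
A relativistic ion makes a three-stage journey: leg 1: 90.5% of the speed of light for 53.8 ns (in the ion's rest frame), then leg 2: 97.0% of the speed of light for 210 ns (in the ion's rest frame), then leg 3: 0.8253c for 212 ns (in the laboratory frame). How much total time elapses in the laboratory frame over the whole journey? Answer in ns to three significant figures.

Leg 1: β = 0.905; γ = 1/√(1 − 0.905²) = 1/√0.1810 = 2.351; Δt_1 = 2.351 × 53.8 = 126.5 ns.
Leg 2: β = 0.970; γ = 1/√(1 − 0.970²) = 1/√0.05910 = 4.113; Δt_2 = 4.113 × 210 = 863.8 ns.
Leg 3: 212 ns is already measured in the laboratory frame.
Total: 126.5 + 863.8 + 212.0 ns.

Δt = 1200 ns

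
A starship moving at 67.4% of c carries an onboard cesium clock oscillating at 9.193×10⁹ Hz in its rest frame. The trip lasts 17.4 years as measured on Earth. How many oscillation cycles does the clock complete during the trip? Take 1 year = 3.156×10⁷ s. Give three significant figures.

N = 3.73×10¹⁸

β = 0.674; γ = 1/√(1 − 0.674²) = 1/√0.5457 = 1.354
The oscillator's own cycle count is N = f × τ where τ is the proper time on the ship. τ = Δt/γ = 17.4/1.354 = 12.85 years = 4.057×10⁸ s.
N = 9.193×10⁹ × 4.057×10⁸ = 3.729×10¹⁸.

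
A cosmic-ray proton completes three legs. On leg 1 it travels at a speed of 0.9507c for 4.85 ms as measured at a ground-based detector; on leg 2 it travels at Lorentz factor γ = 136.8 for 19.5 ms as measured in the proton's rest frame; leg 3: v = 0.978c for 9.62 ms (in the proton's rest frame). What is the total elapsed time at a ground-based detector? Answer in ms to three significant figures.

Leg 1: 4.85 ms is already measured at a ground-based detector.
Leg 2: γ = 136.8; Δt_2 = 136.8 × 19.5 = 2668 ms.
Leg 3: γ = 1/√(1 − 0.978²) = 1/√0.04352 = 4.794; Δt_3 = 4.794 × 9.62 = 46.12 ms.
Total: 4.850 + 2668 + 46.12 ms.

Δt = 2720 ms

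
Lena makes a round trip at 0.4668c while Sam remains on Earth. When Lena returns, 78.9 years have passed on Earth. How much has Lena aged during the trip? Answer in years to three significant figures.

γ = 1/√(1 − 0.4668²) = 1/√0.7821 = 1.131
Lena's clock measures proper time along the trip: τ = Δt/γ = 78.9/1.131 years.

τ = 69.8 years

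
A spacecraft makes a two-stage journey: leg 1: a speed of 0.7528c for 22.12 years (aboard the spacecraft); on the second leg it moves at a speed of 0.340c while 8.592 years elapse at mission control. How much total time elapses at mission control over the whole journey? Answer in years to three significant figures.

Δt = 42.2 years

Leg 1: γ = 1/√(1 − 0.7528²) = 1/√0.4333 = 1.519; Δt_1 = 1.519 × 22.12 = 33.60 years.
Leg 2: 8.592 years is already measured at mission control.
Total: 33.60 + 8.592 years.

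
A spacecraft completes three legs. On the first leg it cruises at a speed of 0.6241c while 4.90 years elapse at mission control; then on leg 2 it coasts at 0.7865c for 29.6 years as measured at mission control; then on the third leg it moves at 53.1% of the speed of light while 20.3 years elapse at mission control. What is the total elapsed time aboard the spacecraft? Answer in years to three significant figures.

Leg 1: γ = 1/√(1 − 0.6241²) = 1/√0.6105 = 1.280; τ_1 = 4.90/1.280 = 3.829 years.
Leg 2: γ = 1/√(1 − 0.7865²) = 1/√0.3814 = 1.619; τ_2 = 29.6/1.619 = 18.28 years.
Leg 3: β = 0.531; γ = 1/√(1 − 0.531²) = 1/√0.7180 = 1.180; τ_3 = 20.3/1.180 = 17.20 years.
Total: 3.829 + 18.28 + 17.20 years.

τ = 39.3 years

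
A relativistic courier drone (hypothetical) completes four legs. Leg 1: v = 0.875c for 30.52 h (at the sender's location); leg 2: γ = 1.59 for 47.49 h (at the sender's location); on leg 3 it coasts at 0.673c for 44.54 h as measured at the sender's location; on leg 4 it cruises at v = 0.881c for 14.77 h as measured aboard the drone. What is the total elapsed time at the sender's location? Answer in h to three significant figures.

Δt = 154 h

Leg 1: 30.52 h is already measured at the sender's location.
Leg 2: 47.49 h is already measured at the sender's location.
Leg 3: 44.54 h is already measured at the sender's location.
Leg 4: γ = 1/√(1 − 0.881²) = 1/√0.2238 = 2.114; Δt_4 = 2.114 × 14.77 = 31.22 h.
Total: 30.52 + 47.49 + 44.54 + 31.22 h.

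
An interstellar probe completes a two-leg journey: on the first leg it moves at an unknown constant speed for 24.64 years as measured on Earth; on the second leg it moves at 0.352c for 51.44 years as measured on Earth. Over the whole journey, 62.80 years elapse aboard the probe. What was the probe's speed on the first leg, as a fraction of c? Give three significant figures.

β = 0.804

Leg 1: speed unknown; τ_1 = 24.64/γ_1.
Leg 2: γ = 1/√(1 − 0.352²) = 1/√0.8761 = 1.068; τ_2 = 51.44/1.068 = 48.15 years.
Total proper time: τ_1 + 48.15 = 62.80, so τ_1 = 62.80 − 48.15 = 14.65 years.
γ_1 = 24.64/14.65 = 1.682; β = √(1 − 1/γ²) = √0.6464.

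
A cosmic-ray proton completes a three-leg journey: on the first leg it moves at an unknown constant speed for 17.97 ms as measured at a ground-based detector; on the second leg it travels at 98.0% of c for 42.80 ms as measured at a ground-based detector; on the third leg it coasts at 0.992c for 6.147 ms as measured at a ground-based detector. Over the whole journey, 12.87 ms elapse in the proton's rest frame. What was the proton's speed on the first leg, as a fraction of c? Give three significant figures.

β = 0.980

Leg 1: speed unknown; τ_1 = 17.97/γ_1.
Leg 2: β = 0.980; γ = 1/√(1 − 0.980²) = 1/√0.03960 = 5.025; τ_2 = 42.80/5.025 = 8.517 ms.
Leg 3: γ = 1/√(1 − 0.992²) = 1/√0.01594 = 7.922; τ_3 = 6.147/7.922 = 0.7760 ms.
Total proper time: τ_1 + 8.517 + 0.7760 = 12.87, so τ_1 = 12.87 − 9.293 = 3.577 ms.
γ_1 = 17.97/3.577 = 5.024; β = √(1 − 1/γ²) = √0.9604.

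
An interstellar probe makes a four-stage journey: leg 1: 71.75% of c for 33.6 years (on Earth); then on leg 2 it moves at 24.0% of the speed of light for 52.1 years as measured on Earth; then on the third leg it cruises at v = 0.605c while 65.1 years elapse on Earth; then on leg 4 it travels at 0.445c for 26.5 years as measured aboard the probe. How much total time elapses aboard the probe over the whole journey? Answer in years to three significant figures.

Leg 1: β = 0.7175; γ = 1/√(1 − 0.7175²) = 1/√0.4852 = 1.436; τ_1 = 33.6/1.436 = 23.40 years.
Leg 2: β = 0.240; γ = 1/√(1 − 0.240²) = 1/√0.9424 = 1.030; τ_2 = 52.1/1.030 = 50.58 years.
Leg 3: γ = 1/√(1 − 0.605²) = 1/√0.6340 = 1.256; τ_3 = 65.1/1.256 = 51.83 years.
Leg 4: 26.5 years is already measured aboard the probe.
Total: 23.40 + 50.58 + 51.83 + 26.50 years.

τ = 152 years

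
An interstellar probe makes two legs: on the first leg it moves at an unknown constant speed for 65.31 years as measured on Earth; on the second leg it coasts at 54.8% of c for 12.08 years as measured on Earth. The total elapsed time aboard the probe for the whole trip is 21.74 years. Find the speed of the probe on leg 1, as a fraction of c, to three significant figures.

Leg 1: speed unknown; τ_1 = 65.31/γ_1.
Leg 2: β = 0.548; γ = 1/√(1 − 0.548²) = 1/√0.6997 = 1.195; τ_2 = 12.08/1.195 = 10.10 years.
Total proper time: τ_1 + 10.10 = 21.74, so τ_1 = 21.74 − 10.10 = 11.64 years.
γ_1 = 65.31/11.64 = 5.613; β = √(1 − 1/γ²) = √0.9683.

β = 0.984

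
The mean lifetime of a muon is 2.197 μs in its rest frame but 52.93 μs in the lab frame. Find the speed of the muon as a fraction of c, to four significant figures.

γ = Δt/τ₀ = 52.93/2.197 = 24.09
β = √(1 − 1/γ²) = √(1 − 0.001723) = √0.9983

β = 0.9991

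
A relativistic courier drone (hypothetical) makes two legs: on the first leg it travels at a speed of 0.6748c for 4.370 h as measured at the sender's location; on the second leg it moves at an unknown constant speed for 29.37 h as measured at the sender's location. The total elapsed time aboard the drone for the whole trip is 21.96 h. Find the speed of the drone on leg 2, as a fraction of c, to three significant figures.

Leg 1: γ = 1/√(1 − 0.6748²) = 1/√0.5446 = 1.355; τ_1 = 4.370/1.355 = 3.225 h.
Leg 2: speed unknown; τ_2 = 29.37/γ_2.
Total proper time: 3.225 + τ_2 = 21.96, so τ_2 = 21.96 − 3.225 = 18.73 h.
γ_2 = 29.37/18.73 = 1.568; β = √(1 − 1/γ²) = √0.5931.

β = 0.770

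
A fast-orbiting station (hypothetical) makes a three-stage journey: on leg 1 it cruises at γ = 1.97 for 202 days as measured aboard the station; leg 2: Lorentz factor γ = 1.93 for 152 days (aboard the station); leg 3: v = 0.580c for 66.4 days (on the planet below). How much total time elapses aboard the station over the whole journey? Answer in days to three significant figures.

Leg 1: 202 days is already measured aboard the station.
Leg 2: 152 days is already measured aboard the station.
Leg 3: γ = 1/√(1 − 0.580²) = 1/√0.6636 = 1.228; τ_3 = 66.4/1.228 = 54.09 days.
Total: 202.0 + 152.0 + 54.09 days.

τ = 408 days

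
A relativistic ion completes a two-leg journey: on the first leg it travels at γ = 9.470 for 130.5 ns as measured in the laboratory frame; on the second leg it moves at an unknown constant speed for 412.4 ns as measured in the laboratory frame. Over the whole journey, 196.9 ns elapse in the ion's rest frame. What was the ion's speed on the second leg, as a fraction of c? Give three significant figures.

β = 0.896

Leg 1: γ = 9.470; τ_1 = 130.5/9.470 = 13.78 ns.
Leg 2: speed unknown; τ_2 = 412.4/γ_2.
Total proper time: 13.78 + τ_2 = 196.9, so τ_2 = 196.9 − 13.78 = 183.1 ns.
γ_2 = 412.4/183.1 = 2.252; β = √(1 − 1/γ²) = √0.8028.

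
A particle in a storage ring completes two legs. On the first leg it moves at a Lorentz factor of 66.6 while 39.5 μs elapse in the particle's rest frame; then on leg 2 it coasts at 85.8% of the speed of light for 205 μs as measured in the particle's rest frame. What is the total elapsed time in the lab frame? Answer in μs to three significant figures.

Δt = 3030 μs

Leg 1: γ = 66.6; Δt_1 = 66.60 × 39.5 = 2631 μs.
Leg 2: β = 0.858; γ = 1/√(1 − 0.858²) = 1/√0.2638 = 1.947; Δt_2 = 1.947 × 205 = 399.1 μs.
Total: 2631 + 399.1 μs.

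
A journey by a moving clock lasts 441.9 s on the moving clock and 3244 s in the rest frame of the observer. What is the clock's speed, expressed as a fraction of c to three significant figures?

The proper time is measured on the moving clock (both events occur at the clock's location); Δt is measured in the rest frame of the observer. γ = Δt/τ = 3244/441.9 = 7.341.
β = √(1 − 1/γ²) = √(1 − 0.01856) = √0.9814

v = 0.991c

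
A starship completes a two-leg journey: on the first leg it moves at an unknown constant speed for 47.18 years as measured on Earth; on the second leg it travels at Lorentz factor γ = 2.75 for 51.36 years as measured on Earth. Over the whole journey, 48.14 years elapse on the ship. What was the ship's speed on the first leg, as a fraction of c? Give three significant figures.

Leg 1: speed unknown; τ_1 = 47.18/γ_1.
Leg 2: γ = 2.75; τ_2 = 51.36/2.750 = 18.68 years.
Total proper time: τ_1 + 18.68 = 48.14, so τ_1 = 48.14 − 18.68 = 29.46 years.
γ_1 = 47.18/29.46 = 1.601; β = √(1 − 1/γ²) = √0.6100.

β = 0.781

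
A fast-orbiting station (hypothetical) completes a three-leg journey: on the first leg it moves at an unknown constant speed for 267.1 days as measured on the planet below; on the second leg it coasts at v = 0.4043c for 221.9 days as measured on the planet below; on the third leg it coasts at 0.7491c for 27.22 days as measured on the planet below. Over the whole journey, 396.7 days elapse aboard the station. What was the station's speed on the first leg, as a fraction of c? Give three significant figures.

Leg 1: speed unknown; τ_1 = 267.1/γ_1.
Leg 2: γ = 1/√(1 − 0.4043²) = 1/√0.8365 = 1.093; τ_2 = 221.9/1.093 = 203.0 days.
Leg 3: γ = 1/√(1 − 0.7491²) = 1/√0.4388 = 1.510; τ_3 = 27.22/1.510 = 18.03 days.
Total proper time: τ_1 + 203.0 + 18.03 = 396.7, so τ_1 = 396.7 − 221.0 = 175.7 days.
γ_1 = 267.1/175.7 = 1.520; β = √(1 − 1/γ²) = √0.5672.

β = 0.753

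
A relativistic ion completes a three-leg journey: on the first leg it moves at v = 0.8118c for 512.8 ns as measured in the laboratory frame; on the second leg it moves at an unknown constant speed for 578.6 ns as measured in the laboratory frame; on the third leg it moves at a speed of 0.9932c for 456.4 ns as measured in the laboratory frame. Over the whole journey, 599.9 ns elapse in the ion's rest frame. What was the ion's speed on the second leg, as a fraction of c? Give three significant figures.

Leg 1: γ = 1/√(1 − 0.8118²) = 1/√0.3410 = 1.713; τ_1 = 512.8/1.713 = 299.4 ns.
Leg 2: speed unknown; τ_2 = 578.6/γ_2.
Leg 3: γ = 1/√(1 − 0.9932²) = 1/√0.01355 = 8.590; τ_3 = 456.4/8.590 = 53.13 ns.
Total proper time: 299.4 + τ_2 + 53.13 = 599.9, so τ_2 = 599.9 − 352.6 = 247.3 ns.
γ_2 = 578.6/247.3 = 2.339; β = √(1 − 1/γ²) = √0.8173.

β = 0.904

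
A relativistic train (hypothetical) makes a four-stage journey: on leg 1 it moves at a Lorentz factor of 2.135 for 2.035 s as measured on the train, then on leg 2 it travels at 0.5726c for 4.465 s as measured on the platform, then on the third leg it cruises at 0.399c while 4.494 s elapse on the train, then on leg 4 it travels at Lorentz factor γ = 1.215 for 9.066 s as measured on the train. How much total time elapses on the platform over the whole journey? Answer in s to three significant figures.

Leg 1: γ = 2.135; Δt_1 = 2.135 × 2.035 = 4.345 s.
Leg 2: 4.465 s is already measured on the platform.
Leg 3: γ = 1/√(1 − 0.399²) = 1/√0.8408 = 1.091; Δt_3 = 1.091 × 4.494 = 4.901 s.
Leg 4: γ = 1.215; Δt_4 = 1.215 × 9.066 = 11.02 s.
Total: 4.345 + 4.465 + 4.901 + 11.02 s.

Δt = 24.7 s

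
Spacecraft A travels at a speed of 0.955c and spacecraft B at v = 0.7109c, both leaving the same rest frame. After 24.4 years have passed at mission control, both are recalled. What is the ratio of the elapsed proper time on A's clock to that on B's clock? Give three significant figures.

τ_A/τ_B = 0.422

A: γ = 1/√(1 − 0.955²) = 1/√0.08798 = 3.371. B: γ = 1/√(1 − 0.7109²) = 1/√0.4946 = 1.422.
τ_A/τ_B = γ_B/γ_A = 1.422/3.371 = 0.4217, so τ_A/τ_B = 0.4217.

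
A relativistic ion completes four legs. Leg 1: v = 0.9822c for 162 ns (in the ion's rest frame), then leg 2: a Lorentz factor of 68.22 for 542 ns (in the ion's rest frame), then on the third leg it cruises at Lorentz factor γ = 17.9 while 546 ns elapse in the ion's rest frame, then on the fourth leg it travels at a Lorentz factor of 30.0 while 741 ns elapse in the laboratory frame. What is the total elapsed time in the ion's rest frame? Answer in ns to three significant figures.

τ = 1270 ns

Leg 1: 162 ns is already measured in the ion's rest frame.
Leg 2: 542 ns is already measured in the ion's rest frame.
Leg 3: 546 ns is already measured in the ion's rest frame.
Leg 4: γ = 30.0; τ_4 = 741/30.00 = 24.70 ns.
Total: 162.0 + 542.0 + 546.0 + 24.70 ns.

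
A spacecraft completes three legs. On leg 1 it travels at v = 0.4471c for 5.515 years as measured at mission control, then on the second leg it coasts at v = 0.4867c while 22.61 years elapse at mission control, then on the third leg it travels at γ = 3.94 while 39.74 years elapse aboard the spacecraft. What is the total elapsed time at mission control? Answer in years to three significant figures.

Δt = 185 years

Leg 1: 5.515 years is already measured at mission control.
Leg 2: 22.61 years is already measured at mission control.
Leg 3: γ = 3.94; Δt_3 = 3.940 × 39.74 = 156.6 years.
Total: 5.515 + 22.61 + 156.6 years.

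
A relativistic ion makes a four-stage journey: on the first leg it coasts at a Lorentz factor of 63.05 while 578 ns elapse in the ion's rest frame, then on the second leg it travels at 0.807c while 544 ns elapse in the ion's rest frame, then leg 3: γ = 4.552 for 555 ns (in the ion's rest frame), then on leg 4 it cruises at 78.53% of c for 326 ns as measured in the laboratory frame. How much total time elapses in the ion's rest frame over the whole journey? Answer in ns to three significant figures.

τ = 1880 ns

Leg 1: 578 ns is already measured in the ion's rest frame.
Leg 2: 544 ns is already measured in the ion's rest frame.
Leg 3: 555 ns is already measured in the ion's rest frame.
Leg 4: β = 0.7853; γ = 1/√(1 − 0.7853²) = 1/√0.3833 = 1.615; τ_4 = 326/1.615 = 201.8 ns.
Total: 578.0 + 544.0 + 555.0 + 201.8 ns.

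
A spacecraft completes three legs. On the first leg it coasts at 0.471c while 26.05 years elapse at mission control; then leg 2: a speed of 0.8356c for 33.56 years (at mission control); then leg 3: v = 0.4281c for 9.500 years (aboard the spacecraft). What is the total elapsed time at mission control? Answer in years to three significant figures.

Δt = 70.1 years

Leg 1: 26.05 years is already measured at mission control.
Leg 2: 33.56 years is already measured at mission control.
Leg 3: γ = 1/√(1 − 0.4281²) = 1/√0.8167 = 1.107; Δt_3 = 1.107 × 9.500 = 10.51 years.
Total: 26.05 + 33.56 + 10.51 years.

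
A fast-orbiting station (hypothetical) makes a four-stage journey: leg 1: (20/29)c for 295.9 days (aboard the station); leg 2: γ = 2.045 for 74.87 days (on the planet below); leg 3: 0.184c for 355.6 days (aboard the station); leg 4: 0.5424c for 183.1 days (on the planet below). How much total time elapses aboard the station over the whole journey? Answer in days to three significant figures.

Leg 1: 295.9 days is already measured aboard the station.
Leg 2: γ = 2.045; τ_2 = 74.87/2.045 = 36.61 days.
Leg 3: 355.6 days is already measured aboard the station.
Leg 4: γ = 1/√(1 − 0.5424²) = 1/√0.7058 = 1.190; τ_4 = 183.1/1.190 = 153.8 days.
Total: 295.9 + 36.61 + 355.6 + 153.8 days.

τ = 842 days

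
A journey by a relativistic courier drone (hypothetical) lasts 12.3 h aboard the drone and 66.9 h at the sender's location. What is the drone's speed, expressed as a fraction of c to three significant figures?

The proper time is measured aboard the drone (both events occur at the drone's location); Δt is measured at the sender's location. γ = Δt/τ = 66.9/12.3 = 5.439.
β = √(1 − 1/γ²) = √(1 − 0.03380) = √0.9662

β = 0.983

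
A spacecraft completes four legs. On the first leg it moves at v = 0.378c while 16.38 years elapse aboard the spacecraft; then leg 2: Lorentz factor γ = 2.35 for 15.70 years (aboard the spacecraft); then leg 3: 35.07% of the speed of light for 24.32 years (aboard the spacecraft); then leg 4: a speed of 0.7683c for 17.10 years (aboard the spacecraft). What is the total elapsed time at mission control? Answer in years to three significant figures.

Δt = 107 years

Leg 1: γ = 1/√(1 − 0.378²) = 1/√0.8571 = 1.080; Δt_1 = 1.080 × 16.38 = 17.69 years.
Leg 2: γ = 2.35; Δt_2 = 2.350 × 15.70 = 36.90 years.
Leg 3: β = 0.3507; γ = 1/√(1 − 0.3507²) = 1/√0.8770 = 1.068; Δt_3 = 1.068 × 24.32 = 25.97 years.
Leg 4: γ = 1/√(1 − 0.7683²) = 1/√0.4097 = 1.562; Δt_4 = 1.562 × 17.10 = 26.71 years.
Total: 17.69 + 36.90 + 25.97 + 26.71 years.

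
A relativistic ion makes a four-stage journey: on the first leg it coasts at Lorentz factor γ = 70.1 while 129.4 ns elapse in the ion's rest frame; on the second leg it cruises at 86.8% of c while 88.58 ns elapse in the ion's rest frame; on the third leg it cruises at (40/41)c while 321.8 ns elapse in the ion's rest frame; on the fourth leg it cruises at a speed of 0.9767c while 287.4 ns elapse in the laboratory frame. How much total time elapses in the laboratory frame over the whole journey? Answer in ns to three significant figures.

Δt = 1.10×10⁴ ns

Leg 1: γ = 70.1; Δt_1 = 70.10 × 129.4 = 9071 ns.
Leg 2: β = 0.868; γ = 1/√(1 − 0.868²) = 1/√0.2466 = 2.014; Δt_2 = 2.014 × 88.58 = 178.4 ns.
Leg 3: γ = 1/√(1 − (40/41)²) = 41/9 ≈ 4.556; Δt_3 = 4.556 × 321.8 = 1466 ns.
Leg 4: 287.4 ns is already measured in the laboratory frame.
Total: 9071 + 178.4 + 1466 + 287.4 ns.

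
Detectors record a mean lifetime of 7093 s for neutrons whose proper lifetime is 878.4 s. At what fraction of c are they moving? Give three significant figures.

γ = Δt/τ₀ = 7093/878.4 = 8.075
β = √(1 − 1/γ²) = √(1 − 0.01534) = √0.9847

β = 0.992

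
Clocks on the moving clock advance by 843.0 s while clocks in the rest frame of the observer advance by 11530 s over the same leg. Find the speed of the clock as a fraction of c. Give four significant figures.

The proper time is measured on the moving clock (both events occur at the clock's location); Δt is measured in the rest frame of the observer. γ = Δt/τ = 11530/843.0 = 13.68.
β = √(1 − 1/γ²) = √(1 − 0.005346) = √0.9947

v = 0.9973c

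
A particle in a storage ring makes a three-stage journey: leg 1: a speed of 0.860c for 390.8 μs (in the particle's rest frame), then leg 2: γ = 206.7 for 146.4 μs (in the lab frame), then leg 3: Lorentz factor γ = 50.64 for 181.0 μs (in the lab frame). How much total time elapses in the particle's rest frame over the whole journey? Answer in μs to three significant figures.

Leg 1: 390.8 μs is already measured in the particle's rest frame.
Leg 2: γ = 206.7; τ_2 = 146.4/206.7 = 0.7083 μs.
Leg 3: γ = 50.64; τ_3 = 181.0/50.64 = 3.574 μs.
Total: 390.8 + 0.7083 + 3.574 μs.

τ = 395 μs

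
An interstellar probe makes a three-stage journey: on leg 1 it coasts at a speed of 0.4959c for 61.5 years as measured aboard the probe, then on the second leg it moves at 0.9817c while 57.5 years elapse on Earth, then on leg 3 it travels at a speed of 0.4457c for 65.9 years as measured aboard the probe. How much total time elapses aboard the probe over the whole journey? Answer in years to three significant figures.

τ = 138 years

Leg 1: 61.5 years is already measured aboard the probe.
Leg 2: γ = 1/√(1 − 0.9817²) = 1/√0.03627 = 5.251; τ_2 = 57.5/5.251 = 10.95 years.
Leg 3: 65.9 years is already measured aboard the probe.
Total: 61.50 + 10.95 + 65.90 years.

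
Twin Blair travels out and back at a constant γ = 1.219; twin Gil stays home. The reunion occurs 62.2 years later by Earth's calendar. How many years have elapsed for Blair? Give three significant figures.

τ = 51.0 years

γ = 1.219
Blair's clock measures proper time along the trip: τ = Δt/γ = 62.2/1.219 years.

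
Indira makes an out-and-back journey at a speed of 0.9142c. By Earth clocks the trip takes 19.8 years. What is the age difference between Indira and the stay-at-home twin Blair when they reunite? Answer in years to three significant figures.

γ = 1/√(1 − 0.9142²) = 1/√0.1642 = 2.468
Indira's elapsed proper time: τ = 19.8/2.468 = 8.024 years.
Age gap = Δt − τ = 19.8 − 8.024 years.

Δt − τ = 11.8 years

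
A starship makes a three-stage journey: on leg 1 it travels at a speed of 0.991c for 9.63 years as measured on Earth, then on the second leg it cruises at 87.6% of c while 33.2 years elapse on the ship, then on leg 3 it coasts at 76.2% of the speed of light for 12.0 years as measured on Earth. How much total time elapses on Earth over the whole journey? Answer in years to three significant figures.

Δt = 90.5 years

Leg 1: 9.63 years is already measured on Earth.
Leg 2: β = 0.876; γ = 1/√(1 − 0.876²) = 1/√0.2326 = 2.073; Δt_2 = 2.073 × 33.2 = 68.84 years.
Leg 3: 12.0 years is already measured on Earth.
Total: 9.630 + 68.84 + 12.00 years.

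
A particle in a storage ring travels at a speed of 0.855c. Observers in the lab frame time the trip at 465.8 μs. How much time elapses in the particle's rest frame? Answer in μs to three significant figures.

τ = 242 μs

γ = 1/√(1 − 0.855²) = 1/√0.2690 = 1.928
The interval measured in the lab frame is the dilated one; the clock in the particle's rest frame measures the proper time τ = Δt/γ = 465.8/1.928 μs.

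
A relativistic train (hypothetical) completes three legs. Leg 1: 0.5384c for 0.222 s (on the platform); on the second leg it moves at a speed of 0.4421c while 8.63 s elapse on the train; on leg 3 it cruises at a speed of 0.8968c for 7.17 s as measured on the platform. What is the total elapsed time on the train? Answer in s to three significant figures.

τ = 12.0 s

Leg 1: γ = 1/√(1 − 0.5384²) = 1/√0.7101 = 1.187; τ_1 = 0.222/1.187 = 0.1871 s.
Leg 2: 8.63 s is already measured on the train.
Leg 3: γ = 1/√(1 − 0.8968²) = 1/√0.1957 = 2.260; τ_3 = 7.17/2.260 = 3.172 s.
Total: 0.1871 + 8.630 + 3.172 s.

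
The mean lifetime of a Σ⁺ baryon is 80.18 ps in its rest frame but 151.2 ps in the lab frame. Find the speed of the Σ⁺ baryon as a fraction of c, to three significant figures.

γ = Δt/τ₀ = 151.2/80.18 = 1.886
β = √(1 − 1/γ²) = √(1 − 0.2812) = √0.7188

β = 0.848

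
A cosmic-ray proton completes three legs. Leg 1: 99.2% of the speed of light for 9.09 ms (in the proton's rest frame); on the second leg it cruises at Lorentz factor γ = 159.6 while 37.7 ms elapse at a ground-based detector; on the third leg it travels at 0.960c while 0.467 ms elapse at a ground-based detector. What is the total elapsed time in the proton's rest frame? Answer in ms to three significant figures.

Leg 1: 9.09 ms is already measured in the proton's rest frame.
Leg 2: γ = 159.6; τ_2 = 37.7/159.6 = 0.2362 ms.
Leg 3: γ = 1/√(1 − 0.960²) = 25/7 ≈ 3.571; τ_3 = 0.467/3.571 = 0.1308 ms.
Total: 9.090 + 0.2362 + 0.1308 ms.

τ = 9.46 ms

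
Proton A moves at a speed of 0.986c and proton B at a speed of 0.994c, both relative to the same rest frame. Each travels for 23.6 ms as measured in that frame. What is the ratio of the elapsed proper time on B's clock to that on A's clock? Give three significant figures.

A: γ = 1/√(1 − 0.986²) = 1/√0.02780 = 5.997. B: γ = 1/√(1 − 0.994²) = 1/√0.01196 = 9.142.
τ_A/τ_B = γ_B/γ_A = 9.142/5.997 = 1.524, so τ_B/τ_A = 0.6560.

τ_B/τ_A = 0.656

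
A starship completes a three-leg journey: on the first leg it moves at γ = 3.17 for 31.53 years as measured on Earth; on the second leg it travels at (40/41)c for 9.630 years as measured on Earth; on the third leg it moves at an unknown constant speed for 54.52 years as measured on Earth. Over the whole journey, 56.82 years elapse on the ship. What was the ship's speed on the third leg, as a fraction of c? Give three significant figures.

β = 0.571

Leg 1: γ = 3.17; τ_1 = 31.53/3.170 = 9.946 years.
Leg 2: γ = 1/√(1 − (40/41)²) = 41/9 ≈ 4.556; τ_2 = 9.630/4.556 = 2.114 years.
Leg 3: speed unknown; τ_3 = 54.52/γ_3.
Total proper time: 9.946 + 2.114 + τ_3 = 56.82, so τ_3 = 56.82 − 12.06 = 44.76 years.
γ_3 = 54.52/44.76 = 1.218; β = √(1 − 1/γ²) = √0.3260.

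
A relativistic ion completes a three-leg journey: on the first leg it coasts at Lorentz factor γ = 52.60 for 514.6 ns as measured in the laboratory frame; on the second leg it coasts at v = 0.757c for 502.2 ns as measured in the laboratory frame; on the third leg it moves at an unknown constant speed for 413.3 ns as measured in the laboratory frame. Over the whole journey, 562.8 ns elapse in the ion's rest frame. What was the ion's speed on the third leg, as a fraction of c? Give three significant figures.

β = 0.839

Leg 1: γ = 52.60; τ_1 = 514.6/52.60 = 9.783 ns.
Leg 2: γ = 1/√(1 − 0.757²) = 1/√0.4270 = 1.530; τ_2 = 502.2/1.530 = 328.1 ns.
Leg 3: speed unknown; τ_3 = 413.3/γ_3.
Total proper time: 9.783 + 328.1 + τ_3 = 562.8, so τ_3 = 562.8 − 337.9 = 224.9 ns.
γ_3 = 413.3/224.9 = 1.838; β = √(1 − 1/γ²) = √0.7040.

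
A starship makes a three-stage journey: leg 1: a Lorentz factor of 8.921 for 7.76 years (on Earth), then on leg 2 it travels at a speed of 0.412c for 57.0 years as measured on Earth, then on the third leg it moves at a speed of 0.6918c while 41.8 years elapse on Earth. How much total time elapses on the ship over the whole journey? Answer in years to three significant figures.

τ = 83.0 years

Leg 1: γ = 8.921; τ_1 = 7.76/8.921 = 0.8699 years.
Leg 2: γ = 1/√(1 − 0.412²) = 1/√0.8303 = 1.097; τ_2 = 57.0/1.097 = 51.94 years.
Leg 3: γ = 1/√(1 − 0.6918²) = 1/√0.5214 = 1.385; τ_3 = 41.8/1.385 = 30.18 years.
Total: 0.8699 + 51.94 + 30.18 years.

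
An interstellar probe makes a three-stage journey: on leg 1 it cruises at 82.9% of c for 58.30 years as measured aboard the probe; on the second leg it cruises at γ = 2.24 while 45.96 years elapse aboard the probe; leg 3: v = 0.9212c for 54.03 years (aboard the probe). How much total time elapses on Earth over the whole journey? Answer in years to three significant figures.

Leg 1: β = 0.829; γ = 1/√(1 − 0.829²) = 1/√0.3128 = 1.788; Δt_1 = 1.788 × 58.30 = 104.2 years.
Leg 2: γ = 2.24; Δt_2 = 2.240 × 45.96 = 103.0 years.
Leg 3: γ = 1/√(1 − 0.9212²) = 1/√0.1514 = 2.570; Δt_3 = 2.570 × 54.03 = 138.9 years.
Total: 104.2 + 103.0 + 138.9 years.

Δt = 346 years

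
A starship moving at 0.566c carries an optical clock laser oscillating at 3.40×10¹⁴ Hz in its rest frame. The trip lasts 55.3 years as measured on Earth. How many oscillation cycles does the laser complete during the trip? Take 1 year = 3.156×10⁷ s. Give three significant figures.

N = 4.89×10²³

γ = 1/√(1 − 0.566²) = 1/√0.6796 = 1.213
The oscillator's own cycle count is N = f × τ where τ is the proper time on the ship. τ = Δt/γ = 55.3/1.213 = 45.59 years = 1.439×10⁹ s.
N = 3.40×10¹⁴ × 1.439×10⁹ = 4.892×10²³.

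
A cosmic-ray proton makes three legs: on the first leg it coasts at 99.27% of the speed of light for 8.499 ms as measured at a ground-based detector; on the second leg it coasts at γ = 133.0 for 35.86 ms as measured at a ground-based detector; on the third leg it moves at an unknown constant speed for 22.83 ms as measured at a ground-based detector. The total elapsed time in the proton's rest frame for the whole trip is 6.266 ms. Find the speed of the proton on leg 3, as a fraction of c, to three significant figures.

Leg 1: β = 0.9927; γ = 1/√(1 − 0.9927²) = 1/√0.01455 = 8.291; τ_1 = 8.499/8.291 = 1.025 ms.
Leg 2: γ = 133.0; τ_2 = 35.86/133.0 = 0.2696 ms.
Leg 3: speed unknown; τ_3 = 22.83/γ_3.
Total proper time: 1.025 + 0.2696 + τ_3 = 6.266, so τ_3 = 6.266 − 1.295 = 4.971 ms.
γ_3 = 22.83/4.971 = 4.592; β = √(1 − 1/γ²) = √0.9526.

β = 0.976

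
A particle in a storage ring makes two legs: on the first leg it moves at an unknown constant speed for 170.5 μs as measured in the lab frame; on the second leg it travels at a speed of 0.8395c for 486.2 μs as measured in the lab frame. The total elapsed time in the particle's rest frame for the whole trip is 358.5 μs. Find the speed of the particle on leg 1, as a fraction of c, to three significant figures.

β = 0.833

Leg 1: speed unknown; τ_1 = 170.5/γ_1.
Leg 2: γ = 1/√(1 − 0.8395²) = 1/√0.2952 = 1.840; τ_2 = 486.2/1.840 = 264.2 μs.
Total proper time: τ_1 + 264.2 = 358.5, so τ_1 = 358.5 − 264.2 = 94.32 μs.
γ_1 = 170.5/94.32 = 1.808; β = √(1 − 1/γ²) = √0.6940.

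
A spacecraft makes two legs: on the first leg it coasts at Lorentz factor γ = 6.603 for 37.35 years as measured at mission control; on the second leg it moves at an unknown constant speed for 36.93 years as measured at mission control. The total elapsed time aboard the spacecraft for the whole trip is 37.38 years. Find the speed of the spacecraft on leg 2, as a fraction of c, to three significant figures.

Leg 1: γ = 6.603; τ_1 = 37.35/6.603 = 5.657 years.
Leg 2: speed unknown; τ_2 = 36.93/γ_2.
Total proper time: 5.657 + τ_2 = 37.38, so τ_2 = 37.38 − 5.657 = 31.72 years.
γ_2 = 36.93/31.72 = 1.164; β = √(1 − 1/γ²) = √0.2621.

β = 0.512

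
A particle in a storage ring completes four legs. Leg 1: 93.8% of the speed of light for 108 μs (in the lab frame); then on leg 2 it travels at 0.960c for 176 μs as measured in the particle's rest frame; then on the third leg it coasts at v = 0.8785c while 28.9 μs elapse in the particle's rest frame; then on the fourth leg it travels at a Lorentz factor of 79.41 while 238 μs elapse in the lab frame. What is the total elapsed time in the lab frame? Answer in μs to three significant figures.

Leg 1: 108 μs is already measured in the lab frame.
Leg 2: γ = 1/√(1 − 0.960²) = 25/7 ≈ 3.571; Δt_2 = 3.571 × 176 = 628.6 μs.
Leg 3: γ = 1/√(1 − 0.8785²) = 1/√0.2282 = 2.093; Δt_3 = 2.093 × 28.9 = 60.49 μs.
Leg 4: 238 μs is already measured in the lab frame.
Total: 108.0 + 628.6 + 60.49 + 238.0 μs.

Δt = 1040 μs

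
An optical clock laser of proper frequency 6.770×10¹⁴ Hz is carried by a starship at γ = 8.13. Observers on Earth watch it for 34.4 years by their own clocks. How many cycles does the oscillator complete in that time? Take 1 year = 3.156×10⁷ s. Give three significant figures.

γ = 8.13
During 34.4 years of lab time, the oscillator's proper time advances by τ = Δt/γ = 34.4/8.130 = 4.231 years = 1.335×10⁸ s.
N = f × τ = 6.770×10¹⁴ × 1.335×10⁸ = 9.041×10²².

N = 9.04×10²²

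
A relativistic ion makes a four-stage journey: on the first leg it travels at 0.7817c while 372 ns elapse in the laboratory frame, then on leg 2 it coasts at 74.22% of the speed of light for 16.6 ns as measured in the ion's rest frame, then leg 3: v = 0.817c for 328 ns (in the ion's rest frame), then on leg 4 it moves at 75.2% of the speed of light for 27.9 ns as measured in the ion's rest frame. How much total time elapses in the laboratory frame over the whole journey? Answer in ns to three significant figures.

Leg 1: 372 ns is already measured in the laboratory frame.
Leg 2: β = 0.7422; γ = 1/√(1 − 0.7422²) = 1/√0.4491 = 1.492; Δt_2 = 1.492 × 16.6 = 24.77 ns.
Leg 3: γ = 1/√(1 − 0.817²) = 1/√0.3325 = 1.734; Δt_3 = 1.734 × 328 = 568.8 ns.
Leg 4: β = 0.752; γ = 1/√(1 − 0.752²) = 1/√0.4345 = 1.517; Δt_4 = 1.517 × 27.9 = 42.33 ns.
Total: 372.0 + 24.77 + 568.8 + 42.33 ns.

Δt = 1010 ns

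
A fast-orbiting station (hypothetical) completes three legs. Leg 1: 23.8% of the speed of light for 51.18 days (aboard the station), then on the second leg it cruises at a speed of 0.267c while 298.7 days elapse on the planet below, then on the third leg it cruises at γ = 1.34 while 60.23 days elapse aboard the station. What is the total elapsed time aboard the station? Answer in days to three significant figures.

Leg 1: 51.18 days is already measured aboard the station.
Leg 2: γ = 1/√(1 − 0.267²) = 1/√0.9287 = 1.038; τ_2 = 298.7/1.038 = 287.9 days.
Leg 3: 60.23 days is already measured aboard the station.
Total: 51.18 + 287.9 + 60.23 days.

τ = 399 days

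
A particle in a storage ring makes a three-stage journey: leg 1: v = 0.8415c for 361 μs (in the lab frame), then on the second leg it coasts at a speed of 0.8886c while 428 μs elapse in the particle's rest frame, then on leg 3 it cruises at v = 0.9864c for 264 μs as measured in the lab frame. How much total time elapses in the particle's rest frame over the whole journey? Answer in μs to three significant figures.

Leg 1: γ = 1/√(1 − 0.8415²) = 1/√0.2919 = 1.851; τ_1 = 361/1.851 = 195.0 μs.
Leg 2: 428 μs is already measured in the particle's rest frame.
Leg 3: γ = 1/√(1 − 0.9864²) = 1/√0.02702 = 6.084; τ_3 = 264/6.084 = 43.39 μs.
Total: 195.0 + 428.0 + 43.39 μs.

τ = 666 μs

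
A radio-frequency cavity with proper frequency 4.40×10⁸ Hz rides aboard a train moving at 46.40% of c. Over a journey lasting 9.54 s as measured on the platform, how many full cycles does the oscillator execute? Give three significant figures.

N = 3.72×10⁹

β = 0.4640; γ = 1/√(1 − 0.4640²) = 1/√0.7847 = 1.129
The oscillator's own cycle count is N = f × τ where τ is the proper time on the train. τ = Δt/γ = 9.54/1.129 = 8.451 s = 8.451×10⁰ s.
N = 4.40×10⁸ × 8.451×10⁰ = 3.718×10⁹.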